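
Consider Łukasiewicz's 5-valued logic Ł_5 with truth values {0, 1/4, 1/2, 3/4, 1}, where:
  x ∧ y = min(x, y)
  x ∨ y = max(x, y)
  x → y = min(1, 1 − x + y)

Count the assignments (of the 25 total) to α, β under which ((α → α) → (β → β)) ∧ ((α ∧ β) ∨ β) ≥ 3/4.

10

value 1: 5 assignments (counts)
value 3/4: 5 assignments (counts)
value 1/2: 5 assignments
value 1/4: 5 assignments
value 0: 5 assignments
So 10 of the 25 assignments meet the threshold.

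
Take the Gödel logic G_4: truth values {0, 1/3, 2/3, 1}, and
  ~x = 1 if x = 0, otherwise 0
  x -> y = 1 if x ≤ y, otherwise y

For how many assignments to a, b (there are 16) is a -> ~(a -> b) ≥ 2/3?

a = 0, b = 0 ↦ 1  ≥
a = 0, b = 1/3 ↦ 1  ≥
a = 0, b = 2/3 ↦ 1  ≥
a = 0, b = 1 ↦ 1  ≥
a = 1/3, b = 0 ↦ 1  ≥
a = 1/3, b = 1/3 ↦ 0  <
a = 1/3, b = 2/3 ↦ 0  <
a = 1/3, b = 1 ↦ 0  <
a = 2/3, b = 0 ↦ 1  ≥
a = 2/3, b = 1/3 ↦ 0  <
a = 2/3, b = 2/3 ↦ 0  <
a = 2/3, b = 1 ↦ 0  <
a = 1, b = 0 ↦ 1  ≥
a = 1, b = 1/3 ↦ 0  <
a = 1, b = 2/3 ↦ 0  <
a = 1, b = 1 ↦ 0  <
So 7 of the 16 assignments meet the threshold.

7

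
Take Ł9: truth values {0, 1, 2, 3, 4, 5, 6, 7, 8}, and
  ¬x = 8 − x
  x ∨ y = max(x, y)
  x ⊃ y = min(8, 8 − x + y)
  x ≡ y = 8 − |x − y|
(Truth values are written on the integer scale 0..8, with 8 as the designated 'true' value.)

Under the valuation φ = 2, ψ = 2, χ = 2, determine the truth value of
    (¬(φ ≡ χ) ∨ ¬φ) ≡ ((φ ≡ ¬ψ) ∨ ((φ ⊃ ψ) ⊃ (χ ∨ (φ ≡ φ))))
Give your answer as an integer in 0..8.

φ ≡ χ = 2 ≡ 2 = 8
¬(φ ≡ χ) = ¬8 = 0
¬φ = ¬2 = 6
¬(φ ≡ χ) ∨ ¬φ = 0 ∨ 6 = 6
¬ψ = ¬2 = 6
φ ≡ ¬ψ = 2 ≡ 6 = 4
φ ⊃ ψ = 2 ⊃ 2 = 8
φ ≡ φ = 2 ≡ 2 = 8
χ ∨ (φ ≡ φ) = 2 ∨ 8 = 8
(φ ⊃ ψ) ⊃ (χ ∨ (φ ≡ φ)) = 8 ⊃ 8 = 8
(φ ≡ ¬ψ) ∨ ((φ ⊃ ψ) ⊃ (χ ∨ (φ ≡ φ))) = 4 ∨ 8 = 8
(¬(φ ≡ χ) ∨ ¬φ) ≡ ((φ ≡ ¬ψ) ∨ ((φ ⊃ ψ) ⊃ (χ ∨ (φ ≡ φ)))) = 6 ≡ 8 = 6

6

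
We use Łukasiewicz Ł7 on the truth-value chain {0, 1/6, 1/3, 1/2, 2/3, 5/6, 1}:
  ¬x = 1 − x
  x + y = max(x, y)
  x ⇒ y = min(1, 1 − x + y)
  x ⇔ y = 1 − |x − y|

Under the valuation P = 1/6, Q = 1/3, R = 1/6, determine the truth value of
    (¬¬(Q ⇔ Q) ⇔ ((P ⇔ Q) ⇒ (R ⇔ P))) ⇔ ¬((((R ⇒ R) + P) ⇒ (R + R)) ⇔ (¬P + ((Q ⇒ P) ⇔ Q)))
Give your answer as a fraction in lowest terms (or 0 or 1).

2/3

Q ⇔ Q = 1/3 ⇔ 1/3 = 1
¬(Q ⇔ Q) = ¬1 = 0
¬¬(Q ⇔ Q) = ¬0 = 1
P ⇔ Q = 1/6 ⇔ 1/3 = 5/6
R ⇔ P = 1/6 ⇔ 1/6 = 1
(P ⇔ Q) ⇒ (R ⇔ P) = 5/6 ⇒ 1 = 1
¬¬(Q ⇔ Q) ⇔ ((P ⇔ Q) ⇒ (R ⇔ P)) = 1 ⇔ 1 = 1
R ⇒ R = 1/6 ⇒ 1/6 = 1
(R ⇒ R) + P = 1 + 1/6 = 1
R + R = 1/6 + 1/6 = 1/6
((R ⇒ R) + P) ⇒ (R + R) = 1 ⇒ 1/6 = 1/6
¬P = ¬1/6 = 5/6
Q ⇒ P = 1/3 ⇒ 1/6 = 5/6
(Q ⇒ P) ⇔ Q = 5/6 ⇔ 1/3 = 1/2
¬P + ((Q ⇒ P) ⇔ Q) = 5/6 + 1/2 = 5/6
(((R ⇒ R) + P) ⇒ (R + R)) ⇔ (¬P + ((Q ⇒ P) ⇔ Q)) = 1/6 ⇔ 5/6 = 1/3
¬((((R ⇒ R) + P) ⇒ (R + R)) ⇔ (¬P + ((Q ⇒ P) ⇔ Q))) = ¬1/3 = 2/3
(¬¬(Q ⇔ Q) ⇔ ((P ⇔ Q) ⇒ (R ⇔ P))) ⇔ ¬((((R ⇒ R) + P) ⇒ (R + R)) ⇔ (¬P + ((Q ⇒ P) ⇔ Q))) = 1 ⇔ 2/3 = 2/3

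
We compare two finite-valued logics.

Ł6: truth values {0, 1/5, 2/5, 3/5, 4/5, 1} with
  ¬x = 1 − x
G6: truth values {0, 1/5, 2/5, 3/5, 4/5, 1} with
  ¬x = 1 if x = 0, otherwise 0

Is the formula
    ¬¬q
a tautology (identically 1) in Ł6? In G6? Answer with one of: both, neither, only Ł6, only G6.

neither

In Ł6: at q = 0 the value is 0 — not a tautology.
In G6: at q = 0 the value is 0 — not a tautology.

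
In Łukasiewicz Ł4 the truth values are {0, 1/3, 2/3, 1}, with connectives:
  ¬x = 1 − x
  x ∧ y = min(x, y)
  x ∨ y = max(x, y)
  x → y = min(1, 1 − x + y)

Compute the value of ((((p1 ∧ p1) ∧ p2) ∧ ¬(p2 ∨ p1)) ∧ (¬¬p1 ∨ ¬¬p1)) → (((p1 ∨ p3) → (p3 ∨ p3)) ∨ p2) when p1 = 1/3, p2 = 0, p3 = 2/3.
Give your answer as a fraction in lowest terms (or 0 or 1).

1

p1 ∧ p1 = 1/3 ∧ 1/3 = 1/3
(p1 ∧ p1) ∧ p2 = 1/3 ∧ 0 = 0
p2 ∨ p1 = 0 ∨ 1/3 = 1/3
¬(p2 ∨ p1) = ¬1/3 = 2/3
((p1 ∧ p1) ∧ p2) ∧ ¬(p2 ∨ p1) = 0 ∧ 2/3 = 0
¬p1 = ¬1/3 = 2/3
¬¬p1 = ¬2/3 = 1/3
¬p1 = ¬1/3 = 2/3
¬¬p1 = ¬2/3 = 1/3
¬¬p1 ∨ ¬¬p1 = 1/3 ∨ 1/3 = 1/3
(((p1 ∧ p1) ∧ p2) ∧ ¬(p2 ∨ p1)) ∧ (¬¬p1 ∨ ¬¬p1) = 0 ∧ 1/3 = 0
p1 ∨ p3 = 1/3 ∨ 2/3 = 2/3
p3 ∨ p3 = 2/3 ∨ 2/3 = 2/3
(p1 ∨ p3) → (p3 ∨ p3) = 2/3 → 2/3 = 1
((p1 ∨ p3) → (p3 ∨ p3)) ∨ p2 = 1 ∨ 0 = 1
((((p1 ∧ p1) ∧ p2) ∧ ¬(p2 ∨ p1)) ∧ (¬¬p1 ∨ ¬¬p1)) → (((p1 ∨ p3) → (p3 ∨ p3)) ∨ p2) = 0 → 1 = 1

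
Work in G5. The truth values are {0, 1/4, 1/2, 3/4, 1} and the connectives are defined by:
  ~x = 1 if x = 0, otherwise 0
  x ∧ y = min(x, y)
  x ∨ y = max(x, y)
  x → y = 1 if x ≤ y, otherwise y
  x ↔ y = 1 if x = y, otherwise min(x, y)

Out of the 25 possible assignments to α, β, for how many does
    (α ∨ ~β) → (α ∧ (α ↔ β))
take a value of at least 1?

14

value 1: 14 assignments (counts)
value 3/4: 1 assignment
value 1/2: 2 assignments
value 1/4: 3 assignments
value 0: 5 assignments
So 14 of the 25 assignments meet the threshold.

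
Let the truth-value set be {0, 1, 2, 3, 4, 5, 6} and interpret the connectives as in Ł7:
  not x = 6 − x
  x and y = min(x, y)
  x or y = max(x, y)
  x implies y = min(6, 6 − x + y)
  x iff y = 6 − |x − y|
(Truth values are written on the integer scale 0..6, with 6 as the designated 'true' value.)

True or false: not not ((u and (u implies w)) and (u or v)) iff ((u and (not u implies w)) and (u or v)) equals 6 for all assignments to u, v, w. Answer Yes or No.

No

Counterexample: take u = 4, v = 0, w = 0.
u implies w = 4 implies 0 = 2
u and (u implies w) = 4 and 2 = 2
u or v = 4 or 0 = 4
(u and (u implies w)) and (u or v) = 2 and 4 = 2
not ((u and (u implies w)) and (u or v)) = not 2 = 4
not not ((u and (u implies w)) and (u or v)) = not 4 = 2
not u = not 4 = 2
not u implies w = 2 implies 0 = 4
u and (not u implies w) = 4 and 4 = 4
u or v = 4 or 0 = 4
(u and (not u implies w)) and (u or v) = 4 and 4 = 4
not not ((u and (u implies w)) and (u or v)) iff ((u and (not u implies w)) and (u or v)) = 2 iff 4 = 4
This gives 4 ≠ 6.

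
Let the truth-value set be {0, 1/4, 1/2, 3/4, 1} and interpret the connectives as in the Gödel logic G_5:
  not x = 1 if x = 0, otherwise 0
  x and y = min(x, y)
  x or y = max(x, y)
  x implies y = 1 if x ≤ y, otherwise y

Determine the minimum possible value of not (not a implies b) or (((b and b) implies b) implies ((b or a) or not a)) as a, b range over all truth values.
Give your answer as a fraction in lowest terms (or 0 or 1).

1/4

Take a = 1/4, b = 0:
not a = not 1/4 = 0
not a implies b = 0 implies 0 = 1
not (not a implies b) = not 1 = 0
b and b = 0 and 0 = 0
(b and b) implies b = 0 implies 0 = 1
b or a = 0 or 1/4 = 1/4
not a = not 1/4 = 0
(b or a) or not a = 1/4 or 0 = 1/4
((b and b) implies b) implies ((b or a) or not a) = 1 implies 1/4 = 1/4
not (not a implies b) or (((b and b) implies b) implies ((b or a) or not a)) = 0 or 1/4 = 1/4
No assignment yields a value below 1/4, so this is the minimum.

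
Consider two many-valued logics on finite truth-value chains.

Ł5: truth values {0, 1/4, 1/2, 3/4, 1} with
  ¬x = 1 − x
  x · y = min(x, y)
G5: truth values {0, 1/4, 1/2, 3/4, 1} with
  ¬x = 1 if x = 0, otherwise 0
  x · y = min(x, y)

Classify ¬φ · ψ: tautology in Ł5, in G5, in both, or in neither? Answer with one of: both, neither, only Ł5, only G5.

neither

In Ł5: at φ = 0, ψ = 0 the value is 0 — not a tautology.
In G5: at φ = 0, ψ = 0 the value is 0 — not a tautology.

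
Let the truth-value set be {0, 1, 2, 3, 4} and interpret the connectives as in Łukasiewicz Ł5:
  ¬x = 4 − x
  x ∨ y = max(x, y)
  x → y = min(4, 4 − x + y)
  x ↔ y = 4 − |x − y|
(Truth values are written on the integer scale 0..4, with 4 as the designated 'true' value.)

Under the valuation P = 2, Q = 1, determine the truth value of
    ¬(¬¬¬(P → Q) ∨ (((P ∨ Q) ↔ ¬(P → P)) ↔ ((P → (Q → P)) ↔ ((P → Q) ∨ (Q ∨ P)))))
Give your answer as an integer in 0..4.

1

P → Q = 2 → 1 = 3
¬(P → Q) = ¬3 = 1
¬¬(P → Q) = ¬1 = 3
¬¬¬(P → Q) = ¬3 = 1
P ∨ Q = 2 ∨ 1 = 2
P → P = 2 → 2 = 4
¬(P → P) = ¬4 = 0
(P ∨ Q) ↔ ¬(P → P) = 2 ↔ 0 = 2
Q → P = 1 → 2 = 4
P → (Q → P) = 2 → 4 = 4
P → Q = 2 → 1 = 3
Q ∨ P = 1 ∨ 2 = 2
(P → Q) ∨ (Q ∨ P) = 3 ∨ 2 = 3
(P → (Q → P)) ↔ ((P → Q) ∨ (Q ∨ P)) = 4 ↔ 3 = 3
((P ∨ Q) ↔ ¬(P → P)) ↔ ((P → (Q → P)) ↔ ((P → Q) ∨ (Q ∨ P))) = 2 ↔ 3 = 3
¬¬¬(P → Q) ∨ (((P ∨ Q) ↔ ¬(P → P)) ↔ ((P → (Q → P)) ↔ ((P → Q) ∨ (Q ∨ P)))) = 1 ∨ 3 = 3
¬(¬¬¬(P → Q) ∨ (((P ∨ Q) ↔ ¬(P → P)) ↔ ((P → (Q → P)) ↔ ((P → Q) ∨ (Q ∨ P))))) = ¬3 = 1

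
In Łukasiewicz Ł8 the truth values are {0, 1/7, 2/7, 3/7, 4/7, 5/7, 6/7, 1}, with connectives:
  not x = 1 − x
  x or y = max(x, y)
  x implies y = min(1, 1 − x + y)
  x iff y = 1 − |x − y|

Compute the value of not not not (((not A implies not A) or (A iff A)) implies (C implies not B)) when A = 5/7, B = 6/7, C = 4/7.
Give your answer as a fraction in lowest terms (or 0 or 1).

3/7

not A = not 5/7 = 2/7
not A = not 5/7 = 2/7
not A implies not A = 2/7 implies 2/7 = 1
A iff A = 5/7 iff 5/7 = 1
(not A implies not A) or (A iff A) = 1 or 1 = 1
not B = not 6/7 = 1/7
C implies not B = 4/7 implies 1/7 = 4/7
((not A implies not A) or (A iff A)) implies (C implies not B) = 1 implies 4/7 = 4/7
not (((not A implies not A) or (A iff A)) implies (C implies not B)) = not 4/7 = 3/7
not not (((not A implies not A) or (A iff A)) implies (C implies not B)) = not 3/7 = 4/7
not not not (((not A implies not A) or (A iff A)) implies (C implies not B)) = not 4/7 = 3/7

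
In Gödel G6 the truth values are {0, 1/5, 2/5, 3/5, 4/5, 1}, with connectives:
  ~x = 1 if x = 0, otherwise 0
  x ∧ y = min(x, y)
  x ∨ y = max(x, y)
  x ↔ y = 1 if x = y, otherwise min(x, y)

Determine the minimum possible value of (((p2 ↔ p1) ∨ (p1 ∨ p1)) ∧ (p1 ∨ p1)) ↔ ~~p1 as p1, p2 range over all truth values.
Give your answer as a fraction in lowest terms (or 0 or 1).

1/5

Take p1 = 1/5, p2 = 0:
p2 ↔ p1 = 0 ↔ 1/5 = 0
p1 ∨ p1 = 1/5 ∨ 1/5 = 1/5
(p2 ↔ p1) ∨ (p1 ∨ p1) = 0 ∨ 1/5 = 1/5
p1 ∨ p1 = 1/5 ∨ 1/5 = 1/5
((p2 ↔ p1) ∨ (p1 ∨ p1)) ∧ (p1 ∨ p1) = 1/5 ∧ 1/5 = 1/5
~p1 = ~1/5 = 0
~~p1 = ~0 = 1
(((p2 ↔ p1) ∨ (p1 ∨ p1)) ∧ (p1 ∨ p1)) ↔ ~~p1 = 1/5 ↔ 1 = 1/5
No assignment yields a value below 1/5, so this is the minimum.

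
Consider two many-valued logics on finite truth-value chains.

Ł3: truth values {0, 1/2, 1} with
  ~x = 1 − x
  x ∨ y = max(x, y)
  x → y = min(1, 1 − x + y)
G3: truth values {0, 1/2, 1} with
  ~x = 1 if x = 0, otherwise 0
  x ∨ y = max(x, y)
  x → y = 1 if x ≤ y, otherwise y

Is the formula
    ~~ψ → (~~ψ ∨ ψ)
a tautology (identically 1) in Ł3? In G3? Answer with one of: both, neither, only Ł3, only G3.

In Ł3: every assignment gives 1 — tautology.
In G3: every assignment gives 1 — tautology.

both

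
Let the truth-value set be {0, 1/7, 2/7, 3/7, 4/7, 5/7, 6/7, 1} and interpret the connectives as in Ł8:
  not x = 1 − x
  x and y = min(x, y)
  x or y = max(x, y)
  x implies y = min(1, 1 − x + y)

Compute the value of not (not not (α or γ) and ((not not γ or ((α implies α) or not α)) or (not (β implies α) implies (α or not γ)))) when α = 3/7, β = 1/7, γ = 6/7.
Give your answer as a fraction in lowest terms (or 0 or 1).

1/7

α or γ = 3/7 or 6/7 = 6/7
not (α or γ) = not 6/7 = 1/7
not not (α or γ) = not 1/7 = 6/7
not γ = not 6/7 = 1/7
not not γ = not 1/7 = 6/7
α implies α = 3/7 implies 3/7 = 1
not α = not 3/7 = 4/7
(α implies α) or not α = 1 or 4/7 = 1
not not γ or ((α implies α) or not α) = 6/7 or 1 = 1
β implies α = 1/7 implies 3/7 = 1
not (β implies α) = not 1 = 0
not γ = not 6/7 = 1/7
α or not γ = 3/7 or 1/7 = 3/7
not (β implies α) implies (α or not γ) = 0 implies 3/7 = 1
(not not γ or ((α implies α) or not α)) or (not (β implies α) implies (α or not γ)) = 1 or 1 = 1
not not (α or γ) and ((not not γ or ((α implies α) or not α)) or (not (β implies α) implies (α or not γ))) = 6/7 and 1 = 6/7
not (not not (α or γ) and ((not not γ or ((α implies α) or not α)) or (not (β implies α) implies (α or not γ)))) = not 6/7 = 1/7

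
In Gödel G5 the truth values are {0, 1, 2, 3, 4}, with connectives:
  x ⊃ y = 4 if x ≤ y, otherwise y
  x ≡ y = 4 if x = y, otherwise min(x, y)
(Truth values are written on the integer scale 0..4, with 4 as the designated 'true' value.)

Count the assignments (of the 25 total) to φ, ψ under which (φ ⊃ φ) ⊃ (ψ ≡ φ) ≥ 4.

value 4: 5 assignments (counts)
value 3: 2 assignments
value 2: 4 assignments
value 1: 6 assignments
value 0: 8 assignments
So 5 of the 25 assignments meet the threshold.

5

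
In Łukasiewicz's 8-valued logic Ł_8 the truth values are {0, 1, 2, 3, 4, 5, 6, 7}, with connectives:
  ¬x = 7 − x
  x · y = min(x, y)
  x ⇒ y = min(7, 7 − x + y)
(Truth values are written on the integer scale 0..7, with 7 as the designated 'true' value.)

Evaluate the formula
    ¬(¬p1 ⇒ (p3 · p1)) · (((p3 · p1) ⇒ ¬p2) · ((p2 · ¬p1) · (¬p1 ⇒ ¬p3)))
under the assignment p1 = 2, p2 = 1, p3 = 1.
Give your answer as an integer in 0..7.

1

¬p1 = ¬2 = 5
p3 · p1 = 1 · 2 = 1
¬p1 ⇒ (p3 · p1) = 5 ⇒ 1 = 3
¬(¬p1 ⇒ (p3 · p1)) = ¬3 = 4
p3 · p1 = 1 · 2 = 1
¬p2 = ¬1 = 6
(p3 · p1) ⇒ ¬p2 = 1 ⇒ 6 = 7
¬p1 = ¬2 = 5
p2 · ¬p1 = 1 · 5 = 1
¬p1 = ¬2 = 5
¬p3 = ¬1 = 6
¬p1 ⇒ ¬p3 = 5 ⇒ 6 = 7
(p2 · ¬p1) · (¬p1 ⇒ ¬p3) = 1 · 7 = 1
((p3 · p1) ⇒ ¬p2) · ((p2 · ¬p1) · (¬p1 ⇒ ¬p3)) = 7 · 1 = 1
¬(¬p1 ⇒ (p3 · p1)) · (((p3 · p1) ⇒ ¬p2) · ((p2 · ¬p1) · (¬p1 ⇒ ¬p3))) = 4 · 1 = 1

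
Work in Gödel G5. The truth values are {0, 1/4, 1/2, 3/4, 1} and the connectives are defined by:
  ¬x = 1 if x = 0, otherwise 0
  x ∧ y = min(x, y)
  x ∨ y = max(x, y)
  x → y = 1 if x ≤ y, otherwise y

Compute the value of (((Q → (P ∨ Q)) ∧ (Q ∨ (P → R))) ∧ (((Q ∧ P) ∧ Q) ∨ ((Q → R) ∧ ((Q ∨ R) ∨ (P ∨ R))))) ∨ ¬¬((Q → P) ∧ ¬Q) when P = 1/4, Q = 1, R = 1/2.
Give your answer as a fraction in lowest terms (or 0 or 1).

P ∨ Q = 1/4 ∨ 1 = 1
Q → (P ∨ Q) = 1 → 1 = 1
P → R = 1/4 → 1/2 = 1
Q ∨ (P → R) = 1 ∨ 1 = 1
(Q → (P ∨ Q)) ∧ (Q ∨ (P → R)) = 1 ∧ 1 = 1
Q ∧ P = 1 ∧ 1/4 = 1/4
(Q ∧ P) ∧ Q = 1/4 ∧ 1 = 1/4
Q → R = 1 → 1/2 = 1/2
Q ∨ R = 1 ∨ 1/2 = 1
P ∨ R = 1/4 ∨ 1/2 = 1/2
(Q ∨ R) ∨ (P ∨ R) = 1 ∨ 1/2 = 1
(Q → R) ∧ ((Q ∨ R) ∨ (P ∨ R)) = 1/2 ∧ 1 = 1/2
((Q ∧ P) ∧ Q) ∨ ((Q → R) ∧ ((Q ∨ R) ∨ (P ∨ R))) = 1/4 ∨ 1/2 = 1/2
((Q → (P ∨ Q)) ∧ (Q ∨ (P → R))) ∧ (((Q ∧ P) ∧ Q) ∨ ((Q → R) ∧ ((Q ∨ R) ∨ (P ∨ R)))) = 1 ∧ 1/2 = 1/2
Q → P = 1 → 1/4 = 1/4
¬Q = ¬1 = 0
(Q → P) ∧ ¬Q = 1/4 ∧ 0 = 0
¬((Q → P) ∧ ¬Q) = ¬0 = 1
¬¬((Q → P) ∧ ¬Q) = ¬1 = 0
(((Q → (P ∨ Q)) ∧ (Q ∨ (P → R))) ∧ (((Q ∧ P) ∧ Q) ∨ ((Q → R) ∧ ((Q ∨ R) ∨ (P ∨ R))))) ∨ ¬¬((Q → P) ∧ ¬Q) = 1/2 ∨ 0 = 1/2

1/2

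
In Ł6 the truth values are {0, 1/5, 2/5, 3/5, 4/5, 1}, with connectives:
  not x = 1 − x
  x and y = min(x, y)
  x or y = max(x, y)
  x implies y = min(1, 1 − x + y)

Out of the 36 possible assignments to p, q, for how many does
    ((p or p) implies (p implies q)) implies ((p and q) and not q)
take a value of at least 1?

value 1: 3 assignments (counts)
value 4/5: 1 assignment
value 3/5: 3 assignments
value 2/5: 6 assignments
value 1/5: 10 assignments
value 0: 13 assignments
So 3 of the 36 assignments meet the threshold.

3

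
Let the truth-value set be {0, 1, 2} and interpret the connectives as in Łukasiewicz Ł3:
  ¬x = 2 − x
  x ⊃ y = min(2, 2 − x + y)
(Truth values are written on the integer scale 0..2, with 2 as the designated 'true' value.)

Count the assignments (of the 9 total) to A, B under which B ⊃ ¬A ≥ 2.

A = 0, B = 0 ↦ 2  ≥
A = 0, B = 1 ↦ 2  ≥
A = 0, B = 2 ↦ 2  ≥
A = 1, B = 0 ↦ 2  ≥
A = 1, B = 1 ↦ 2  ≥
A = 1, B = 2 ↦ 1  <
A = 2, B = 0 ↦ 2  ≥
A = 2, B = 1 ↦ 1  <
A = 2, B = 2 ↦ 0  <
So 6 of the 9 assignments meet the threshold.

6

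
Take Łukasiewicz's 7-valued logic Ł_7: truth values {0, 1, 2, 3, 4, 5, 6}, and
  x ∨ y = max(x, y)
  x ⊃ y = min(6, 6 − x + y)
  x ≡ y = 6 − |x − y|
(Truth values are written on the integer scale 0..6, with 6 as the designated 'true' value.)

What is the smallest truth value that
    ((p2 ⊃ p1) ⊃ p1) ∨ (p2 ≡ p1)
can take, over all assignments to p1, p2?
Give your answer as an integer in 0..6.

Take p1 = 0, p2 = 3:
p2 ⊃ p1 = 3 ⊃ 0 = 3
(p2 ⊃ p1) ⊃ p1 = 3 ⊃ 0 = 3
p2 ≡ p1 = 3 ≡ 0 = 3
((p2 ⊃ p1) ⊃ p1) ∨ (p2 ≡ p1) = 3 ∨ 3 = 3
No assignment yields a value below 3, so this is the minimum.

3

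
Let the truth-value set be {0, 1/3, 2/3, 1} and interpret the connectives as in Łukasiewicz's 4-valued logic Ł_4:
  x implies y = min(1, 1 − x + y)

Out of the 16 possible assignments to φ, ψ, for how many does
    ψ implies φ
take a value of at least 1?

10

φ = 0, ψ = 0 ↦ 1  ≥
φ = 0, ψ = 1/3 ↦ 2/3  <
φ = 0, ψ = 2/3 ↦ 1/3  <
φ = 0, ψ = 1 ↦ 0  <
φ = 1/3, ψ = 0 ↦ 1  ≥
φ = 1/3, ψ = 1/3 ↦ 1  ≥
φ = 1/3, ψ = 2/3 ↦ 2/3  <
φ = 1/3, ψ = 1 ↦ 1/3  <
φ = 2/3, ψ = 0 ↦ 1  ≥
φ = 2/3, ψ = 1/3 ↦ 1  ≥
φ = 2/3, ψ = 2/3 ↦ 1  ≥
φ = 2/3, ψ = 1 ↦ 2/3  <
φ = 1, ψ = 0 ↦ 1  ≥
φ = 1, ψ = 1/3 ↦ 1  ≥
φ = 1, ψ = 2/3 ↦ 1  ≥
φ = 1, ψ = 1 ↦ 1  ≥
So 10 of the 16 assignments meet the threshold.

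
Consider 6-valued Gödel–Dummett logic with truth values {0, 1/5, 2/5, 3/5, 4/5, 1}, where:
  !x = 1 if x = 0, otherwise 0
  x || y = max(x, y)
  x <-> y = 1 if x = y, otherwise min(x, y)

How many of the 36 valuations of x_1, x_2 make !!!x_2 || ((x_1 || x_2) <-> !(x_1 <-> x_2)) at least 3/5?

value 1: 7 assignments (counts)
value 4/5: 1 assignment (counts)
value 3/5: 1 assignment (counts)
value 2/5: 1 assignment
value 1/5: 1 assignment
value 0: 25 assignments
So 9 of the 36 assignments meet the threshold.

9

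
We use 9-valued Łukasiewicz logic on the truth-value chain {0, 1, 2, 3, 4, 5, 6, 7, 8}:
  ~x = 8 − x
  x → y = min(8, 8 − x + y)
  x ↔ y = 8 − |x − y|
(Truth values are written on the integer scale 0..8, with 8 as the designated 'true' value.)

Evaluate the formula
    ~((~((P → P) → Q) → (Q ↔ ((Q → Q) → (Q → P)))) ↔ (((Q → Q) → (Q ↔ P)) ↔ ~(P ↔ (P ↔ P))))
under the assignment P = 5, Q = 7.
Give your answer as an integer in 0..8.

P → P = 5 → 5 = 8
(P → P) → Q = 8 → 7 = 7
~((P → P) → Q) = ~7 = 1
Q → Q = 7 → 7 = 8
Q → P = 7 → 5 = 6
(Q → Q) → (Q → P) = 8 → 6 = 6
Q ↔ ((Q → Q) → (Q → P)) = 7 ↔ 6 = 7
~((P → P) → Q) → (Q ↔ ((Q → Q) → (Q → P))) = 1 → 7 = 8
Q → Q = 7 → 7 = 8
Q ↔ P = 7 ↔ 5 = 6
(Q → Q) → (Q ↔ P) = 8 → 6 = 6
P ↔ P = 5 ↔ 5 = 8
P ↔ (P ↔ P) = 5 ↔ 8 = 5
~(P ↔ (P ↔ P)) = ~5 = 3
((Q → Q) → (Q ↔ P)) ↔ ~(P ↔ (P ↔ P)) = 6 ↔ 3 = 5
(~((P → P) → Q) → (Q ↔ ((Q → Q) → (Q → P)))) ↔ (((Q → Q) → (Q ↔ P)) ↔ ~(P ↔ (P ↔ P))) = 8 ↔ 5 = 5
~((~((P → P) → Q) → (Q ↔ ((Q → Q) → (Q → P)))) ↔ (((Q → Q) → (Q ↔ P)) ↔ ~(P ↔ (P ↔ P)))) = ~5 = 3

3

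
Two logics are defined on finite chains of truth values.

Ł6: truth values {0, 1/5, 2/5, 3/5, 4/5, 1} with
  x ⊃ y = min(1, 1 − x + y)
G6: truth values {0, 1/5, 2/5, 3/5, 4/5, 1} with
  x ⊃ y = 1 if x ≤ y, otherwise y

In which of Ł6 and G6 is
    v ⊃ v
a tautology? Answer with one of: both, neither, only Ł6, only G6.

both

In Ł6: every assignment gives 1 — tautology.
In G6: every assignment gives 1 — tautology.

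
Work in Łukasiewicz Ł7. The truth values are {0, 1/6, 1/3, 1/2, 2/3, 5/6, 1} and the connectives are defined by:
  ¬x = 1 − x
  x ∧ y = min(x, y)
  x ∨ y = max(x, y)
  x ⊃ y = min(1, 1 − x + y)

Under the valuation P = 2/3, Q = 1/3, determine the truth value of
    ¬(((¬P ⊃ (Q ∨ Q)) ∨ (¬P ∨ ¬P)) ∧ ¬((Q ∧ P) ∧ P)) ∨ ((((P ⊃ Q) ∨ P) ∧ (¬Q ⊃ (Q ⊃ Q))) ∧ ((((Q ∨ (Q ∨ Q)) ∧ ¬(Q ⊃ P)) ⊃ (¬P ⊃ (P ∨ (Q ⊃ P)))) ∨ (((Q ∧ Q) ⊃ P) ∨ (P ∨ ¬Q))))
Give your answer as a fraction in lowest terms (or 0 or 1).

2/3

¬P = ¬2/3 = 1/3
Q ∨ Q = 1/3 ∨ 1/3 = 1/3
¬P ⊃ (Q ∨ Q) = 1/3 ⊃ 1/3 = 1
¬P = ¬2/3 = 1/3
¬P = ¬2/3 = 1/3
¬P ∨ ¬P = 1/3 ∨ 1/3 = 1/3
(¬P ⊃ (Q ∨ Q)) ∨ (¬P ∨ ¬P) = 1 ∨ 1/3 = 1
Q ∧ P = 1/3 ∧ 2/3 = 1/3
(Q ∧ P) ∧ P = 1/3 ∧ 2/3 = 1/3
¬((Q ∧ P) ∧ P) = ¬1/3 = 2/3
((¬P ⊃ (Q ∨ Q)) ∨ (¬P ∨ ¬P)) ∧ ¬((Q ∧ P) ∧ P) = 1 ∧ 2/3 = 2/3
¬(((¬P ⊃ (Q ∨ Q)) ∨ (¬P ∨ ¬P)) ∧ ¬((Q ∧ P) ∧ P)) = ¬2/3 = 1/3
P ⊃ Q = 2/3 ⊃ 1/3 = 2/3
(P ⊃ Q) ∨ P = 2/3 ∨ 2/3 = 2/3
¬Q = ¬1/3 = 2/3
Q ⊃ Q = 1/3 ⊃ 1/3 = 1
¬Q ⊃ (Q ⊃ Q) = 2/3 ⊃ 1 = 1
((P ⊃ Q) ∨ P) ∧ (¬Q ⊃ (Q ⊃ Q)) = 2/3 ∧ 1 = 2/3
Q ∨ Q = 1/3 ∨ 1/3 = 1/3
Q ∨ (Q ∨ Q) = 1/3 ∨ 1/3 = 1/3
Q ⊃ P = 1/3 ⊃ 2/3 = 1
¬(Q ⊃ P) = ¬1 = 0
(Q ∨ (Q ∨ Q)) ∧ ¬(Q ⊃ P) = 1/3 ∧ 0 = 0
¬P = ¬2/3 = 1/3
Q ⊃ P = 1/3 ⊃ 2/3 = 1
P ∨ (Q ⊃ P) = 2/3 ∨ 1 = 1
¬P ⊃ (P ∨ (Q ⊃ P)) = 1/3 ⊃ 1 = 1
((Q ∨ (Q ∨ Q)) ∧ ¬(Q ⊃ P)) ⊃ (¬P ⊃ (P ∨ (Q ⊃ P))) = 0 ⊃ 1 = 1
Q ∧ Q = 1/3 ∧ 1/3 = 1/3
(Q ∧ Q) ⊃ P = 1/3 ⊃ 2/3 = 1
¬Q = ¬1/3 = 2/3
P ∨ ¬Q = 2/3 ∨ 2/3 = 2/3
((Q ∧ Q) ⊃ P) ∨ (P ∨ ¬Q) = 1 ∨ 2/3 = 1
(((Q ∨ (Q ∨ Q)) ∧ ¬(Q ⊃ P)) ⊃ (¬P ⊃ (P ∨ (Q ⊃ P)))) ∨ (((Q ∧ Q) ⊃ P) ∨ (P ∨ ¬Q)) = 1 ∨ 1 = 1
(((P ⊃ Q) ∨ P) ∧ (¬Q ⊃ (Q ⊃ Q))) ∧ ((((Q ∨ (Q ∨ Q)) ∧ ¬(Q ⊃ P)) ⊃ (¬P ⊃ (P ∨ (Q ⊃ P)))) ∨ (((Q ∧ Q) ⊃ P) ∨ (P ∨ ¬Q))) = 2/3 ∧ 1 = 2/3
¬(((¬P ⊃ (Q ∨ Q)) ∨ (¬P ∨ ¬P)) ∧ ¬((Q ∧ P) ∧ P)) ∨ ((((P ⊃ Q) ∨ P) ∧ (¬Q ⊃ (Q ⊃ Q))) ∧ ((((Q ∨ (Q ∨ Q)) ∧ ¬(Q ⊃ P)) ⊃ (¬P ⊃ (P ∨ (Q ⊃ P)))) ∨ (((Q ∧ Q) ⊃ P) ∨ (P ∨ ¬Q)))) = 1/3 ∨ 2/3 = 2/3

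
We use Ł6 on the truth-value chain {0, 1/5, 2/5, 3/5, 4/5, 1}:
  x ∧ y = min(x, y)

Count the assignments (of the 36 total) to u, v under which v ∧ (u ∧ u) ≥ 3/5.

value 1: 1 assignment (counts)
value 4/5: 3 assignments (counts)
value 3/5: 5 assignments (counts)
value 2/5: 7 assignments
value 1/5: 9 assignments
value 0: 11 assignments
So 9 of the 36 assignments meet the threshold.

9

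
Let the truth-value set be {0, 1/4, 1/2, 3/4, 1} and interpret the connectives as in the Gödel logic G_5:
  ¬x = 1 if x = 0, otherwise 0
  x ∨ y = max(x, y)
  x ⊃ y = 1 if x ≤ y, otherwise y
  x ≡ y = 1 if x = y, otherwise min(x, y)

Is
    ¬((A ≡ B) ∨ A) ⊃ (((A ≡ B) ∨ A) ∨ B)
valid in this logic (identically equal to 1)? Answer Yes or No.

No

Counterexample: take A = 0, B = 1/4.
A ≡ B = 0 ≡ 1/4 = 0
(A ≡ B) ∨ A = 0 ∨ 0 = 0
¬((A ≡ B) ∨ A) = ¬0 = 1
((A ≡ B) ∨ A) ∨ B = 0 ∨ 1/4 = 1/4
¬((A ≡ B) ∨ A) ⊃ (((A ≡ B) ∨ A) ∨ B) = 1 ⊃ 1/4 = 1/4
This gives 1/4 ≠ 1.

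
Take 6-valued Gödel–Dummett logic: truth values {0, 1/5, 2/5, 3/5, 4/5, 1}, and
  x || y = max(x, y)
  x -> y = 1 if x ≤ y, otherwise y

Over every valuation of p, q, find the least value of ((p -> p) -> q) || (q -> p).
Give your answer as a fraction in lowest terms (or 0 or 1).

Take p = 0, q = 1/5:
p -> p = 0 -> 0 = 1
(p -> p) -> q = 1 -> 1/5 = 1/5
q -> p = 1/5 -> 0 = 0
((p -> p) -> q) || (q -> p) = 1/5 || 0 = 1/5
No assignment yields a value below 1/5, so this is the minimum.

1/5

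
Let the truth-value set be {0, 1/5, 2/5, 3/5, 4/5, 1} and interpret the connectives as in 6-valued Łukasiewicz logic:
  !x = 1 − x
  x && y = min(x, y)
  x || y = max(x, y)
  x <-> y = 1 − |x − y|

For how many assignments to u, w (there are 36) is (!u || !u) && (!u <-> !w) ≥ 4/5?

value 1: 1 assignment (counts)
value 4/5: 4 assignments (counts)
value 3/5: 7 assignments
value 2/5: 9 assignments
value 1/5: 8 assignments
value 0: 7 assignments
So 5 of the 36 assignments meet the threshold.

5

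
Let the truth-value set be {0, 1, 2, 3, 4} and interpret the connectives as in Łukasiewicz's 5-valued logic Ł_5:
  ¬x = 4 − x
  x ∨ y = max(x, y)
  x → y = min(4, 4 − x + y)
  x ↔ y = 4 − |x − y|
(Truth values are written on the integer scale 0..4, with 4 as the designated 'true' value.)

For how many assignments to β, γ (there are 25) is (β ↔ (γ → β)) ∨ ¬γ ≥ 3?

value 4: 13 assignments (counts)
value 3: 9 assignments (counts)
value 2: 3 assignments
So 22 of the 25 assignments meet the threshold.

22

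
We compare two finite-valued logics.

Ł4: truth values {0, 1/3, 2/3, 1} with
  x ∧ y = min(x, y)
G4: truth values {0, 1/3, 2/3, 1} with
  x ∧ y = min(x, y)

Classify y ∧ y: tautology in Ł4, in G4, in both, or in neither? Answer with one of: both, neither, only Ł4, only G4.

neither

In Ł4: at y = 0 the value is 0 — not a tautology.
In G4: at y = 0 the value is 0 — not a tautology.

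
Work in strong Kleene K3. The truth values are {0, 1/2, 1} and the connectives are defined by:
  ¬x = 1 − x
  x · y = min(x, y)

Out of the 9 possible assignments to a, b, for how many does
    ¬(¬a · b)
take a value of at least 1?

5

a = 0, b = 0 ↦ 1  ≥
a = 0, b = 1/2 ↦ 1/2  <
a = 0, b = 1 ↦ 0  <
a = 1/2, b = 0 ↦ 1  ≥
a = 1/2, b = 1/2 ↦ 1/2  <
a = 1/2, b = 1 ↦ 1/2  <
a = 1, b = 0 ↦ 1  ≥
a = 1, b = 1/2 ↦ 1  ≥
a = 1, b = 1 ↦ 1  ≥
So 5 of the 9 assignments meet the threshold.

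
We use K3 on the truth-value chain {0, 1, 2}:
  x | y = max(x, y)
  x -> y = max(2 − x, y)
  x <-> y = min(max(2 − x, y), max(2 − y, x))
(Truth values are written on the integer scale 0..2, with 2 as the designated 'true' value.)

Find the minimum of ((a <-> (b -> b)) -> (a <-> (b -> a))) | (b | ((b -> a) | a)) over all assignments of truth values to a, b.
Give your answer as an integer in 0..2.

1

Take a = 0, b = 1:
b -> b = 1 -> 1 = 1
a <-> (b -> b) = 0 <-> 1 = 1
b -> a = 1 -> 0 = 1
a <-> (b -> a) = 0 <-> 1 = 1
(a <-> (b -> b)) -> (a <-> (b -> a)) = 1 -> 1 = 1
b -> a = 1 -> 0 = 1
(b -> a) | a = 1 | 0 = 1
b | ((b -> a) | a) = 1 | 1 = 1
((a <-> (b -> b)) -> (a <-> (b -> a))) | (b | ((b -> a) | a)) = 1 | 1 = 1
No assignment yields a value below 1, so this is the minimum.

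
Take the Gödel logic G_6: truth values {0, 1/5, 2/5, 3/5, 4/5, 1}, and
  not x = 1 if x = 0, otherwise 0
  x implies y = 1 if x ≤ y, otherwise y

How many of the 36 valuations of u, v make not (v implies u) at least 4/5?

value 1: 5 assignments (counts)
value 0: 31 assignments
So 5 of the 36 assignments meet the threshold.

5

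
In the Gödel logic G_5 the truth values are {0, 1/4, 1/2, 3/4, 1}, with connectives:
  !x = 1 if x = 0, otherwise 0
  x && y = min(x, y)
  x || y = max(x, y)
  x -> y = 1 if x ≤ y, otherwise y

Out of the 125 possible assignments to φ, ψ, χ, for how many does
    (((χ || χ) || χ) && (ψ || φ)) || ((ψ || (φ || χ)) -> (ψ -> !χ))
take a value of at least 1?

53

value 1: 53 assignments (counts)
value 3/4: 20 assignments
value 1/2: 26 assignments
value 1/4: 26 assignments
So 53 of the 125 assignments meet the threshold.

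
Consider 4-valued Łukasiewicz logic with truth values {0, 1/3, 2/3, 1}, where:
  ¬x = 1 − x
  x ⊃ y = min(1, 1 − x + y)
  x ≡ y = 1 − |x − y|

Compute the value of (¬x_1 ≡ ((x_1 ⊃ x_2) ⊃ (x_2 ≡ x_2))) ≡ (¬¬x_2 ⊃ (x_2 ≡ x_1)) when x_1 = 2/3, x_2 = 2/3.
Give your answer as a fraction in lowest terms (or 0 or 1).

1/3

¬x_1 = ¬2/3 = 1/3
x_1 ⊃ x_2 = 2/3 ⊃ 2/3 = 1
x_2 ≡ x_2 = 2/3 ≡ 2/3 = 1
(x_1 ⊃ x_2) ⊃ (x_2 ≡ x_2) = 1 ⊃ 1 = 1
¬x_1 ≡ ((x_1 ⊃ x_2) ⊃ (x_2 ≡ x_2)) = 1/3 ≡ 1 = 1/3
¬x_2 = ¬2/3 = 1/3
¬¬x_2 = ¬1/3 = 2/3
x_2 ≡ x_1 = 2/3 ≡ 2/3 = 1
¬¬x_2 ⊃ (x_2 ≡ x_1) = 2/3 ⊃ 1 = 1
(¬x_1 ≡ ((x_1 ⊃ x_2) ⊃ (x_2 ≡ x_2))) ≡ (¬¬x_2 ⊃ (x_2 ≡ x_1)) = 1/3 ≡ 1 = 1/3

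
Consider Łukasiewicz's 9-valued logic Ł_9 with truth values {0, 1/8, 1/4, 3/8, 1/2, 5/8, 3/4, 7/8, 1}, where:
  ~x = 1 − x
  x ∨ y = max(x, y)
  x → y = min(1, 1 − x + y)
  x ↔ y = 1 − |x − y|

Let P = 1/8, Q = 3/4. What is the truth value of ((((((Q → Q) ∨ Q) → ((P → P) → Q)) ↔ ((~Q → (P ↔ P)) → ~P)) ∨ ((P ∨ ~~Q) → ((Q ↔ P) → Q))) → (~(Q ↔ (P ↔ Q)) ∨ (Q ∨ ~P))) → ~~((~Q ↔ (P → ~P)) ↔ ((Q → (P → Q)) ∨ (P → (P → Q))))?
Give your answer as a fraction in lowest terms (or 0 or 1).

Q → Q = 3/4 → 3/4 = 1
(Q → Q) ∨ Q = 1 ∨ 3/4 = 1
P → P = 1/8 → 1/8 = 1
(P → P) → Q = 1 → 3/4 = 3/4
((Q → Q) ∨ Q) → ((P → P) → Q) = 1 → 3/4 = 3/4
~Q = ~3/4 = 1/4
P ↔ P = 1/8 ↔ 1/8 = 1
~Q → (P ↔ P) = 1/4 → 1 = 1
~P = ~1/8 = 7/8
(~Q → (P ↔ P)) → ~P = 1 → 7/8 = 7/8
(((Q → Q) ∨ Q) → ((P → P) → Q)) ↔ ((~Q → (P ↔ P)) → ~P) = 3/4 ↔ 7/8 = 7/8
~Q = ~3/4 = 1/4
~~Q = ~1/4 = 3/4
P ∨ ~~Q = 1/8 ∨ 3/4 = 3/4
Q ↔ P = 3/4 ↔ 1/8 = 3/8
(Q ↔ P) → Q = 3/8 → 3/4 = 1
(P ∨ ~~Q) → ((Q ↔ P) → Q) = 3/4 → 1 = 1
((((Q → Q) ∨ Q) → ((P → P) → Q)) ↔ ((~Q → (P ↔ P)) → ~P)) ∨ ((P ∨ ~~Q) → ((Q ↔ P) → Q)) = 7/8 ∨ 1 = 1
P ↔ Q = 1/8 ↔ 3/4 = 3/8
Q ↔ (P ↔ Q) = 3/4 ↔ 3/8 = 5/8
~(Q ↔ (P ↔ Q)) = ~5/8 = 3/8
~P = ~1/8 = 7/8
Q ∨ ~P = 3/4 ∨ 7/8 = 7/8
~(Q ↔ (P ↔ Q)) ∨ (Q ∨ ~P) = 3/8 ∨ 7/8 = 7/8
(((((Q → Q) ∨ Q) → ((P → P) → Q)) ↔ ((~Q → (P ↔ P)) → ~P)) ∨ ((P ∨ ~~Q) → ((Q ↔ P) → Q))) → (~(Q ↔ (P ↔ Q)) ∨ (Q ∨ ~P)) = 1 → 7/8 = 7/8
~Q = ~3/4 = 1/4
~P = ~1/8 = 7/8
P → ~P = 1/8 → 7/8 = 1
~Q ↔ (P → ~P) = 1/4 ↔ 1 = 1/4
P → Q = 1/8 → 3/4 = 1
Q → (P → Q) = 3/4 → 1 = 1
P → Q = 1/8 → 3/4 = 1
P → (P → Q) = 1/8 → 1 = 1
(Q → (P → Q)) ∨ (P → (P → Q)) = 1 ∨ 1 = 1
(~Q ↔ (P → ~P)) ↔ ((Q → (P → Q)) ∨ (P → (P → Q))) = 1/4 ↔ 1 = 1/4
~((~Q ↔ (P → ~P)) ↔ ((Q → (P → Q)) ∨ (P → (P → Q)))) = ~1/4 = 3/4
~~((~Q ↔ (P → ~P)) ↔ ((Q → (P → Q)) ∨ (P → (P → Q)))) = ~3/4 = 1/4
((((((Q → Q) ∨ Q) → ((P → P) → Q)) ↔ ((~Q → (P ↔ P)) → ~P)) ∨ ((P ∨ ~~Q) → ((Q ↔ P) → Q))) → (~(Q ↔ (P ↔ Q)) ∨ (Q ∨ ~P))) → ~~((~Q ↔ (P → ~P)) ↔ ((Q → (P → Q)) ∨ (P → (P → Q)))) = 7/8 → 1/4 = 3/8

3/8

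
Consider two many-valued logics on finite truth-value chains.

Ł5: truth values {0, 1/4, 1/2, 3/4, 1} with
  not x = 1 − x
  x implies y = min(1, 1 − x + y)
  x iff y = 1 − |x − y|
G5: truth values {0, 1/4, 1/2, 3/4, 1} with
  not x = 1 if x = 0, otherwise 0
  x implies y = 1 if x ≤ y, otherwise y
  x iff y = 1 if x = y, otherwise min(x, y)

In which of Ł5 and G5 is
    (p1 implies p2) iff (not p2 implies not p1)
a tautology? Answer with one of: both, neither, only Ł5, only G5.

only Ł5

In Ł5: every assignment gives 1 — tautology.
In G5: at p1 = 1/2, p2 = 1/4 the value is 1/4 — not a tautology.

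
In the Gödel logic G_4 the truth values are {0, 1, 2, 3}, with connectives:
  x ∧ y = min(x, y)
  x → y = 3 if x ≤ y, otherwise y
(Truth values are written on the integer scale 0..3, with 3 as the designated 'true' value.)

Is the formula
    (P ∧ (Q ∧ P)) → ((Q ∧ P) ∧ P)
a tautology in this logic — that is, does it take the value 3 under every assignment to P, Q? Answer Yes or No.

Yes

P = 0, Q = 0 ↦ 3
P = 0, Q = 1 ↦ 3
P = 0, Q = 2 ↦ 3
P = 0, Q = 3 ↦ 3
P = 1, Q = 0 ↦ 3
P = 1, Q = 1 ↦ 3
P = 1, Q = 2 ↦ 3
P = 1, Q = 3 ↦ 3
P = 2, Q = 0 ↦ 3
P = 2, Q = 1 ↦ 3
P = 2, Q = 2 ↦ 3
P = 2, Q = 3 ↦ 3
P = 3, Q = 0 ↦ 3
P = 3, Q = 1 ↦ 3
P = 3, Q = 2 ↦ 3
P = 3, Q = 3 ↦ 3
Every assignment gives a value ≥ 3.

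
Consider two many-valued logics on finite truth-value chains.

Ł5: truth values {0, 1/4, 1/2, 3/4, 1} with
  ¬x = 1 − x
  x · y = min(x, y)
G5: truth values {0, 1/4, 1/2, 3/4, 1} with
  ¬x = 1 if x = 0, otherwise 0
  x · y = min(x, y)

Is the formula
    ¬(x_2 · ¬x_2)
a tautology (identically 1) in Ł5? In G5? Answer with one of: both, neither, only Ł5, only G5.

only G5

In Ł5: at x_2 = 1/4 the value is 3/4 — not a tautology.
In G5: every assignment gives 1 — tautology.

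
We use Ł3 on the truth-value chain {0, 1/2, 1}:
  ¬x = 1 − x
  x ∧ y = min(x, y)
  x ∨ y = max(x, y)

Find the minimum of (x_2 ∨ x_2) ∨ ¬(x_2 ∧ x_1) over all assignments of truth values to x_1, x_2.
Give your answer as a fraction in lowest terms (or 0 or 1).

1/2

Take x_1 = 1/2, x_2 = 1/2:
x_2 ∨ x_2 = 1/2 ∨ 1/2 = 1/2
x_2 ∧ x_1 = 1/2 ∧ 1/2 = 1/2
¬(x_2 ∧ x_1) = ¬1/2 = 1/2
(x_2 ∨ x_2) ∨ ¬(x_2 ∧ x_1) = 1/2 ∨ 1/2 = 1/2
No assignment yields a value below 1/2, so this is the minimum.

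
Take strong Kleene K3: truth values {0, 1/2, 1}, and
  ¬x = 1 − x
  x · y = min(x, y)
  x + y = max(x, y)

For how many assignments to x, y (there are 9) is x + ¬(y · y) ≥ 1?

5

x = 0, y = 0 ↦ 1  ≥
x = 0, y = 1/2 ↦ 1/2  <
x = 0, y = 1 ↦ 0  <
x = 1/2, y = 0 ↦ 1  ≥
x = 1/2, y = 1/2 ↦ 1/2  <
x = 1/2, y = 1 ↦ 1/2  <
x = 1, y = 0 ↦ 1  ≥
x = 1, y = 1/2 ↦ 1  ≥
x = 1, y = 1 ↦ 1  ≥
So 5 of the 9 assignments meet the threshold.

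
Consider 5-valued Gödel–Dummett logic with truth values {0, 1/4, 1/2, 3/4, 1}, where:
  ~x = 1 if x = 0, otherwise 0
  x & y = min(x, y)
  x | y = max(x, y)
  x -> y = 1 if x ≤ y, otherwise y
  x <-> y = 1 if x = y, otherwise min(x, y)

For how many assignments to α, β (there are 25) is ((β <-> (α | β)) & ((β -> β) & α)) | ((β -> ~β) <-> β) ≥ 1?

1

value 1: 1 assignment (counts)
value 3/4: 3 assignments
value 1/2: 5 assignments
value 1/4: 7 assignments
value 0: 9 assignments
So 1 of the 25 assignments meets the threshold.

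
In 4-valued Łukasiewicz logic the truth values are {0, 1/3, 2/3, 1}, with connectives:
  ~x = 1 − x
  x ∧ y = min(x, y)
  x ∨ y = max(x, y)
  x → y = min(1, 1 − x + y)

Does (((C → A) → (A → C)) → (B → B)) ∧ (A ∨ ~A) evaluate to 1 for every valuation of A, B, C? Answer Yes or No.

Counterexample: take A = 1/3, B = 0, C = 0.
C → A = 0 → 1/3 = 1
A → C = 1/3 → 0 = 2/3
(C → A) → (A → C) = 1 → 2/3 = 2/3
B → B = 0 → 0 = 1
((C → A) → (A → C)) → (B → B) = 2/3 → 1 = 1
~A = ~1/3 = 2/3
A ∨ ~A = 1/3 ∨ 2/3 = 2/3
(((C → A) → (A → C)) → (B → B)) ∧ (A ∨ ~A) = 1 ∧ 2/3 = 2/3
This gives 2/3 ≠ 1.

No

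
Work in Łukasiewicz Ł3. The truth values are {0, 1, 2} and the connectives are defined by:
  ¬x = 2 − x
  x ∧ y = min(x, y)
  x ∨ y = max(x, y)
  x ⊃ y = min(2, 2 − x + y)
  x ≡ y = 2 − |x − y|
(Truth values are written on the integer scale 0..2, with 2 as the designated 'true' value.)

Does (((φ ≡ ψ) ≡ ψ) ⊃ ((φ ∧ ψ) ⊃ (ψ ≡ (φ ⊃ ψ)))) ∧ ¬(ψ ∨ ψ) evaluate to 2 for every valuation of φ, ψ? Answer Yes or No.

No

Counterexample: take φ = 0, ψ = 1.
φ ≡ ψ = 0 ≡ 1 = 1
(φ ≡ ψ) ≡ ψ = 1 ≡ 1 = 2
φ ∧ ψ = 0 ∧ 1 = 0
φ ⊃ ψ = 0 ⊃ 1 = 2
ψ ≡ (φ ⊃ ψ) = 1 ≡ 2 = 1
(φ ∧ ψ) ⊃ (ψ ≡ (φ ⊃ ψ)) = 0 ⊃ 1 = 2
((φ ≡ ψ) ≡ ψ) ⊃ ((φ ∧ ψ) ⊃ (ψ ≡ (φ ⊃ ψ))) = 2 ⊃ 2 = 2
ψ ∨ ψ = 1 ∨ 1 = 1
¬(ψ ∨ ψ) = ¬1 = 1
(((φ ≡ ψ) ≡ ψ) ⊃ ((φ ∧ ψ) ⊃ (ψ ≡ (φ ⊃ ψ)))) ∧ ¬(ψ ∨ ψ) = 2 ∧ 1 = 1
This gives 1 ≠ 2.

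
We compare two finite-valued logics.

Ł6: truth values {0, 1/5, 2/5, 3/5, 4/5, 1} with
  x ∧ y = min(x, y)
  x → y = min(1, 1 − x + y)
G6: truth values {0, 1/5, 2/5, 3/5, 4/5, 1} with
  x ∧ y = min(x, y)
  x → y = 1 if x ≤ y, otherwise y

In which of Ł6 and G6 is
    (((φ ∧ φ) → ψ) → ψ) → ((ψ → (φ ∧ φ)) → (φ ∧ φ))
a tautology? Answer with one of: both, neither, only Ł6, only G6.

In Ł6: every assignment gives 1 — tautology.
In G6: at φ = 1/5, ψ = 0 the value is 1/5 — not a tautology.

only Ł6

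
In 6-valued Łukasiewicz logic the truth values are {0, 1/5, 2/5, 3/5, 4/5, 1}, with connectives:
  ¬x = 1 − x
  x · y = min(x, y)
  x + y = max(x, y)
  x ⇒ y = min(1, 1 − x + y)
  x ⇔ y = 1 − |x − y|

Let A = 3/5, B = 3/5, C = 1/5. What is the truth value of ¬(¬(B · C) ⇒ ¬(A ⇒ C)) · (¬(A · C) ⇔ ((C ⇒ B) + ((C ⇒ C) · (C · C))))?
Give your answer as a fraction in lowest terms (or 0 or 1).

B · C = 3/5 · 1/5 = 1/5
¬(B · C) = ¬1/5 = 4/5
A ⇒ C = 3/5 ⇒ 1/5 = 3/5
¬(A ⇒ C) = ¬3/5 = 2/5
¬(B · C) ⇒ ¬(A ⇒ C) = 4/5 ⇒ 2/5 = 3/5
¬(¬(B · C) ⇒ ¬(A ⇒ C)) = ¬3/5 = 2/5
A · C = 3/5 · 1/5 = 1/5
¬(A · C) = ¬1/5 = 4/5
C ⇒ B = 1/5 ⇒ 3/5 = 1
C ⇒ C = 1/5 ⇒ 1/5 = 1
C · C = 1/5 · 1/5 = 1/5
(C ⇒ C) · (C · C) = 1 · 1/5 = 1/5
(C ⇒ B) + ((C ⇒ C) · (C · C)) = 1 + 1/5 = 1
¬(A · C) ⇔ ((C ⇒ B) + ((C ⇒ C) · (C · C))) = 4/5 ⇔ 1 = 4/5
¬(¬(B · C) ⇒ ¬(A ⇒ C)) · (¬(A · C) ⇔ ((C ⇒ B) + ((C ⇒ C) · (C · C)))) = 2/5 · 4/5 = 2/5

2/5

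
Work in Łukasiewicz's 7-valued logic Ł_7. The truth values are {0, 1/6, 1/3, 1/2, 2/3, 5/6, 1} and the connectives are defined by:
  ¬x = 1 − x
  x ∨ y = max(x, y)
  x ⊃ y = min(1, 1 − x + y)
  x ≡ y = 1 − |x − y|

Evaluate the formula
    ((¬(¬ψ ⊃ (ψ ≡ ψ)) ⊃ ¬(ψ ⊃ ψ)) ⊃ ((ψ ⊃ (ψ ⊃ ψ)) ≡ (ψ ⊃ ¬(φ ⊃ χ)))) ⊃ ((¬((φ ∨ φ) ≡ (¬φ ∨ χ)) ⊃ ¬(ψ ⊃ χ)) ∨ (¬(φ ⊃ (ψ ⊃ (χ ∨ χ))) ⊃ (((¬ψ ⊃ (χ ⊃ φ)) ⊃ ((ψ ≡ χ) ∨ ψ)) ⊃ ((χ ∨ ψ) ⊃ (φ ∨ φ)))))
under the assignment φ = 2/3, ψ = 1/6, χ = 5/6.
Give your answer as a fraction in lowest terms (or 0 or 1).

¬ψ = ¬1/6 = 5/6
ψ ≡ ψ = 1/6 ≡ 1/6 = 1
¬ψ ⊃ (ψ ≡ ψ) = 5/6 ⊃ 1 = 1
¬(¬ψ ⊃ (ψ ≡ ψ)) = ¬1 = 0
ψ ⊃ ψ = 1/6 ⊃ 1/6 = 1
¬(ψ ⊃ ψ) = ¬1 = 0
¬(¬ψ ⊃ (ψ ≡ ψ)) ⊃ ¬(ψ ⊃ ψ) = 0 ⊃ 0 = 1
ψ ⊃ ψ = 1/6 ⊃ 1/6 = 1
ψ ⊃ (ψ ⊃ ψ) = 1/6 ⊃ 1 = 1
φ ⊃ χ = 2/3 ⊃ 5/6 = 1
¬(φ ⊃ χ) = ¬1 = 0
ψ ⊃ ¬(φ ⊃ χ) = 1/6 ⊃ 0 = 5/6
(ψ ⊃ (ψ ⊃ ψ)) ≡ (ψ ⊃ ¬(φ ⊃ χ)) = 1 ≡ 5/6 = 5/6
(¬(¬ψ ⊃ (ψ ≡ ψ)) ⊃ ¬(ψ ⊃ ψ)) ⊃ ((ψ ⊃ (ψ ⊃ ψ)) ≡ (ψ ⊃ ¬(φ ⊃ χ))) = 1 ⊃ 5/6 = 5/6
φ ∨ φ = 2/3 ∨ 2/3 = 2/3
¬φ = ¬2/3 = 1/3
¬φ ∨ χ = 1/3 ∨ 5/6 = 5/6
(φ ∨ φ) ≡ (¬φ ∨ χ) = 2/3 ≡ 5/6 = 5/6
¬((φ ∨ φ) ≡ (¬φ ∨ χ)) = ¬5/6 = 1/6
ψ ⊃ χ = 1/6 ⊃ 5/6 = 1
¬(ψ ⊃ χ) = ¬1 = 0
¬((φ ∨ φ) ≡ (¬φ ∨ χ)) ⊃ ¬(ψ ⊃ χ) = 1/6 ⊃ 0 = 5/6
χ ∨ χ = 5/6 ∨ 5/6 = 5/6
ψ ⊃ (χ ∨ χ) = 1/6 ⊃ 5/6 = 1
φ ⊃ (ψ ⊃ (χ ∨ χ)) = 2/3 ⊃ 1 = 1
¬(φ ⊃ (ψ ⊃ (χ ∨ χ))) = ¬1 = 0
¬ψ = ¬1/6 = 5/6
χ ⊃ φ = 5/6 ⊃ 2/3 = 5/6
¬ψ ⊃ (χ ⊃ φ) = 5/6 ⊃ 5/6 = 1
ψ ≡ χ = 1/6 ≡ 5/6 = 1/3
(ψ ≡ χ) ∨ ψ = 1/3 ∨ 1/6 = 1/3
(¬ψ ⊃ (χ ⊃ φ)) ⊃ ((ψ ≡ χ) ∨ ψ) = 1 ⊃ 1/3 = 1/3
χ ∨ ψ = 5/6 ∨ 1/6 = 5/6
φ ∨ φ = 2/3 ∨ 2/3 = 2/3
(χ ∨ ψ) ⊃ (φ ∨ φ) = 5/6 ⊃ 2/3 = 5/6
((¬ψ ⊃ (χ ⊃ φ)) ⊃ ((ψ ≡ χ) ∨ ψ)) ⊃ ((χ ∨ ψ) ⊃ (φ ∨ φ)) = 1/3 ⊃ 5/6 = 1
¬(φ ⊃ (ψ ⊃ (χ ∨ χ))) ⊃ (((¬ψ ⊃ (χ ⊃ φ)) ⊃ ((ψ ≡ χ) ∨ ψ)) ⊃ ((χ ∨ ψ) ⊃ (φ ∨ φ))) = 0 ⊃ 1 = 1
(¬((φ ∨ φ) ≡ (¬φ ∨ χ)) ⊃ ¬(ψ ⊃ χ)) ∨ (¬(φ ⊃ (ψ ⊃ (χ ∨ χ))) ⊃ (((¬ψ ⊃ (χ ⊃ φ)) ⊃ ((ψ ≡ χ) ∨ ψ)) ⊃ ((χ ∨ ψ) ⊃ (φ ∨ φ)))) = 5/6 ∨ 1 = 1
((¬(¬ψ ⊃ (ψ ≡ ψ)) ⊃ ¬(ψ ⊃ ψ)) ⊃ ((ψ ⊃ (ψ ⊃ ψ)) ≡ (ψ ⊃ ¬(φ ⊃ χ)))) ⊃ ((¬((φ ∨ φ) ≡ (¬φ ∨ χ)) ⊃ ¬(ψ ⊃ χ)) ∨ (¬(φ ⊃ (ψ ⊃ (χ ∨ χ))) ⊃ (((¬ψ ⊃ (χ ⊃ φ)) ⊃ ((ψ ≡ χ) ∨ ψ)) ⊃ ((χ ∨ ψ) ⊃ (φ ∨ φ))))) = 5/6 ⊃ 1 = 1

1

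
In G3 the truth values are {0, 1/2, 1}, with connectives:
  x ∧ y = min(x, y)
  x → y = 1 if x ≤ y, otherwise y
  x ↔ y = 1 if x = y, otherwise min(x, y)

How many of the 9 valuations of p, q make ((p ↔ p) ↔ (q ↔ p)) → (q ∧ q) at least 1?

7

p = 0, q = 0 ↦ 0  <
p = 0, q = 1/2 ↦ 1  ≥
p = 0, q = 1 ↦ 1  ≥
p = 1/2, q = 0 ↦ 1  ≥
p = 1/2, q = 1/2 ↦ 1/2  <
p = 1/2, q = 1 ↦ 1  ≥
p = 1, q = 0 ↦ 1  ≥
p = 1, q = 1/2 ↦ 1  ≥
p = 1, q = 1 ↦ 1  ≥
So 7 of the 9 assignments meet the threshold.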